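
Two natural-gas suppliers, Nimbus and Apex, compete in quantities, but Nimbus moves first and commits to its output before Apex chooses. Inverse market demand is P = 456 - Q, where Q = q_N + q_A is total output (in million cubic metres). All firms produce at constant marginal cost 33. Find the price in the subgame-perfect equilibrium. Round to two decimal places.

138.75

Solve by backward induction. Given q_N, the follower Apex maximises π_A = (456 - q_N - q_A)q_A - 33q_A.
Follower FOC: 423 - q_N - 2q_A = 0, so q_A(q_N) = (423 - q_N)/2.
Nimbus substitutes q_A(q_N) into its own profit: π_N = q_N(456 - q_N - (423 - q_N)/2) - 33q_N = (489/2 - (1/2)q_N)q_N - 33q_N.
Leader FOC: 423/2 - q_N = 0, so q_N = 423/2.
Then q_A = (423 - 423/2)/2 = 423/4.
Total output Q = 1269/4, so price P = 456 - 1269/4 = 555/4.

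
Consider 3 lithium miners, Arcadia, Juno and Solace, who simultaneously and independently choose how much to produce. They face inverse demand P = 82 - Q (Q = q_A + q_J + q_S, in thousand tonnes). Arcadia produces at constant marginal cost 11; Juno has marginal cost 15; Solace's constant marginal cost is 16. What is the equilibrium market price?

Arcadia's profit: π_A = (82 - Q)q_A - (11q_A). Setting ∂π_A/∂q_A = 0: 71 - 2q_A - (q_J + q_S) = 0.
Juno's first-order condition: 67 - 2q_J - (q_A + q_S) = 0.
Solace's first-order condition: 66 - 2q_S - (q_A + q_J) = 0.
Summing all 3 equations gives 204 − 4Q = 0, hence Q = 51.
Back-substituting: q_A = (71 − 51) = 20, q_J = (67 − 51) = 16, q_S = (66 − 51) = 15.
Total output Q = 51, so price P = 82 - 51 = 31.

31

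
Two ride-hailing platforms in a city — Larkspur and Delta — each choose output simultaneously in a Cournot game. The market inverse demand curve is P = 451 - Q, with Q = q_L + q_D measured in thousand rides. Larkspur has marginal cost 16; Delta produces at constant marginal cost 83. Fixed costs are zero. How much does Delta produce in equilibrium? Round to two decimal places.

100.33

Larkspur's profit: π_L = (451 - Q)q_L - (16q_L). Setting ∂π_L/∂q_L = 0: 435 - 2q_L - (q_D) = 0.
Delta's profit: π_D = (451 - Q)q_D - (83q_D). Setting ∂π_D/∂q_D = 0: 368 - 2q_D - (q_L) = 0.
Best responses: q_L = (435 - q_D)/2, q_D = (368 - q_L)/2.
Substituting one into the other gives q_L = 502/3 and q_D = 301/3.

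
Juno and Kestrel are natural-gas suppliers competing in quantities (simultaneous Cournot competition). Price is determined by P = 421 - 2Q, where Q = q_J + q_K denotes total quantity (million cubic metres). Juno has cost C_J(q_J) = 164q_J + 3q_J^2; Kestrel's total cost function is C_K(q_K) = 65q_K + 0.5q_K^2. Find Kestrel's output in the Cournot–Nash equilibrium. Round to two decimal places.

66.22

Juno's profit: π_J = (421 - 2Q)q_J - (164q_J + 3q_J²). Setting ∂π_J/∂q_J = 0: 257 - 10q_J - 2(q_K) = 0.
Kestrel's first-order condition: 356 - 5q_K - 2(q_J) = 0.
So q_J = (257 - 2q_K)/10 and q_K = (356 - 2q_J)/5.
Solving the pair: q_J = 573/46, q_K = 1523/23.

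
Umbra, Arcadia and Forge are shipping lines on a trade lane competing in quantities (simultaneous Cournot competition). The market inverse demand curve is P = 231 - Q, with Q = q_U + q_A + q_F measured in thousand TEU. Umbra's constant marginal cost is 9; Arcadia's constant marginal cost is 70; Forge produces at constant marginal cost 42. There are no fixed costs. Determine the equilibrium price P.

Umbra's profit: π_U = (231 - Q)q_U - (9q_U). Setting ∂π_U/∂q_U = 0: 222 - 2q_U - (q_A + q_F) = 0.
Arcadia's profit: π_A = (231 - Q)q_A - (70q_A). Setting ∂π_A/∂q_A = 0: 161 - 2q_A - (q_U + q_F) = 0.
Forge's profit: π_F = (231 - Q)q_F - (42q_F). Setting ∂π_F/∂q_F = 0: 189 - 2q_F - (q_U + q_A) = 0.
Adding the 3 conditions: 572 − 2Q − 2Q = 0, i.e. Q = 143.
Back-substituting: q_U = (222 − 143) = 79, q_A = (161 − 143) = 18, q_F = (189 − 143) = 46.
Total output Q = 143, so price P = 231 - 143 = 88.

88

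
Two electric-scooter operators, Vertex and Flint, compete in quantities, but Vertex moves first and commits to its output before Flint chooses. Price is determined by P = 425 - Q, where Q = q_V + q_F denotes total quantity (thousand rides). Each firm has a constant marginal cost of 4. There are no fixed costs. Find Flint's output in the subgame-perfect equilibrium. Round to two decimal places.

The follower Flint best-responds to any q_V: π_F = (425 - Q)q_F - 4q_F.
Follower FOC: 421 - q_V - 2q_F = 0, so q_F(q_V) = (421 - q_V)/2.
The leader anticipates this reaction. Substituting into P = 425 - Q gives P = 429/2 - (1/2)q_V, so π_V = (429/2 - (1/2)q_V)q_V - 4q_V.
Maximising: ∂π_V/∂q_V = 421/2 - q_V = 0, giving q_V = 421/2.
Then q_F = (421 - 421/2)/2 = 421/4.

105.25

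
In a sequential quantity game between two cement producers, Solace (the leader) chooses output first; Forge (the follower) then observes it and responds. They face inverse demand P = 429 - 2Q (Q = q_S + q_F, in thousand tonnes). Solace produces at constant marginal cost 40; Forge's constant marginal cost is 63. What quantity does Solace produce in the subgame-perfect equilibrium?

The follower Forge best-responds to any q_S: π_F = (429 - 2Q)q_F - 63q_F.
∂π_F/∂q_F = 366 - 2q_S - 4q_F = 0 gives the reaction function q_F = (366 - 2q_S)/4.
The leader anticipates this reaction. Substituting into P = 429 - 2Q gives P = 246 - q_S, so π_S = (246 - q_S)q_S - 40q_S.
Leader FOC: 206 - 2q_S = 0, so q_S = 103.
Then q_F = (366 - 2·103)/4 = 40.

103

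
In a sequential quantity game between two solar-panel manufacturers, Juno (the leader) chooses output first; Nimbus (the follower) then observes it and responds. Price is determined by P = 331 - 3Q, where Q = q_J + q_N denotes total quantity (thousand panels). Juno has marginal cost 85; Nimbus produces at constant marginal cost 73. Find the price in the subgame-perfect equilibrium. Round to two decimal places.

143.50

The follower Nimbus best-responds to any q_J: π_N = (331 - 3Q)q_N - 73q_N.
Follower FOC: 258 - 3q_J - 6q_N = 0, so q_N(q_J) = (258 - 3q_J)/6.
Juno substitutes q_N(q_J) into its own profit: π_J = q_J(331 - 3q_J - (258 - 3q_J)/2) - 85q_J = (202 - (3/2)q_J)q_J - 85q_J.
Maximising: ∂π_J/∂q_J = 117 - 3q_J = 0, giving q_J = 39.
Then q_N = (258 - 3·39)/6 = 47/2.
Total output Q = 125/2, so price P = 331 - 3·(125/2) = 287/2.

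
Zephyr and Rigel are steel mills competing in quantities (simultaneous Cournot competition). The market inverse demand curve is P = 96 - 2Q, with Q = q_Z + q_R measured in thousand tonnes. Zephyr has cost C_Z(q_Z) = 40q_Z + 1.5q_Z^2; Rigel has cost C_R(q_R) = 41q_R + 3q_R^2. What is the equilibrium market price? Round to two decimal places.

74.09

Zephyr's profit: π_Z = (96 - 2Q)q_Z - (40q_Z + (3/2)q_Z²). Setting ∂π_Z/∂q_Z = 0: 56 - 7q_Z - 2(q_R) = 0.
Rigel's profit: π_R = (96 - 2Q)q_R - (41q_R + 3q_R²). Setting ∂π_R/∂q_R = 0: 55 - 10q_R - 2(q_Z) = 0.
So q_Z = (56 - 2q_R)/7 and q_R = (55 - 2q_Z)/10.
Substituting one into the other gives q_Z = 75/11 and q_R = 91/22.
Total output Q = 241/22, so price P = 96 - 2·(241/22) = 815/11.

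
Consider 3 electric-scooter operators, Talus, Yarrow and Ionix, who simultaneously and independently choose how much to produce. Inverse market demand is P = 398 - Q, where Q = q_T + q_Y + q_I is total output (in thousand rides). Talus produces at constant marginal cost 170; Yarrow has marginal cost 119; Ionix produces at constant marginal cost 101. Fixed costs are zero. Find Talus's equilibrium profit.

Talus's profit: π_T = (398 - Q)q_T - (170q_T). Setting ∂π_T/∂q_T = 0: 228 - 2q_T - (q_Y + q_I) = 0.
Yarrow's profit: π_Y = (398 - Q)q_Y - (119q_Y). Setting ∂π_Y/∂q_Y = 0: 279 - 2q_Y - (q_T + q_I) = 0.
Ionix's first-order condition: 297 - 2q_I - (q_T + q_Y) = 0.
Adding the 3 conditions: 804 − 2Q − 2Q = 0, i.e. Q = 201.
Back-substituting: q_T = (228 − 201) = 27, q_Y = (279 − 201) = 78, q_I = (297 − 201) = 96.
Price P = 398 - 201 = 197.
Talus's profit: (197 - 170)·27 = 729.

729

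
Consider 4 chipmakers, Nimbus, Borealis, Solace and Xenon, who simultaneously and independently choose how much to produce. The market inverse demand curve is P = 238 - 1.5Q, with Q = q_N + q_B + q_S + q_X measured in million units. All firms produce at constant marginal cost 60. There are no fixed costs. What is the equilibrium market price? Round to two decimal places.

A representative firm's profit is π_i = q_i(238 - 1.5Q) - 60q_i.
Setting ∂π_i/∂q_i = 0 with rivals' quantities fixed: 178 - 3q_i - (3/2)·Σ_{j≠i} q_j = 0.
By symmetry each firm produces the same amount; substituting Σ_{j≠i} q_j = 3q_i yields q_i = 178/(15/2) = 356/15.
Total output Q = 1424/15, so price P = 238 - (3/2)·(1424/15) = 478/5.

95.60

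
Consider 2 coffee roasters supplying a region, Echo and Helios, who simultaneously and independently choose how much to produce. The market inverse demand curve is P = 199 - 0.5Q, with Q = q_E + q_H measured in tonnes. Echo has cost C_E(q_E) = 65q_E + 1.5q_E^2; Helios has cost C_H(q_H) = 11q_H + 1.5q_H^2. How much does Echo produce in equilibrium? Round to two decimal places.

28.06

Echo's profit: π_E = (199 - 0.5Q)q_E - (65q_E + (3/2)q_E²). Setting ∂π_E/∂q_E = 0: 134 - 4q_E - (1/2)(q_H) = 0.
Helios's profit: π_H = (199 - 0.5Q)q_H - (11q_H + (3/2)q_H²). Setting ∂π_H/∂q_H = 0: 188 - 4q_H - (1/2)(q_E) = 0.
Rearranging gives the reaction functions q_E = (134 - (1/2)q_H)/4 and q_H = (188 - (1/2)q_E)/4.
Substituting one into the other gives q_E = 1768/63 and q_H = 43.4921.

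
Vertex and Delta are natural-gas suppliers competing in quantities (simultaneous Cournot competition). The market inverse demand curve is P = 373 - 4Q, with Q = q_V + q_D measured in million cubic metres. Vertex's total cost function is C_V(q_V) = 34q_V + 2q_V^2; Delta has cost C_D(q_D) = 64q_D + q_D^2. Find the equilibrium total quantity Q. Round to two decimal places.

Vertex's profit: π_V = (373 - 4Q)q_V - (34q_V + 2q_V²). Setting ∂π_V/∂q_V = 0: 339 - 12q_V - 4(q_D) = 0.
Delta's profit: π_D = (373 - 4Q)q_D - (64q_D + q_D²). Setting ∂π_D/∂q_D = 0: 309 - 10q_D - 4(q_V) = 0.
Best responses: q_V = (339 - 4q_D)/12, q_D = (309 - 4q_V)/10.
Substituting one into the other gives q_V = 1077/52 and q_D = 294/13.
Total output Q = 1077/52 + 294/13 = 43.3269.

43.33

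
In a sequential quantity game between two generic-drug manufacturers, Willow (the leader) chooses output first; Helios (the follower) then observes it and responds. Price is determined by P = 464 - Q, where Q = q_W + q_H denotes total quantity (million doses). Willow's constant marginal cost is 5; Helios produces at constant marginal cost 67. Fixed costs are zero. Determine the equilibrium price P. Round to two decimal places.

135.25

The follower Helios best-responds to any q_W: π_H = (464 - Q)q_H - 67q_H.
Follower FOC: 397 - q_W - 2q_H = 0, so q_H(q_W) = (397 - q_W)/2.
Willow substitutes q_H(q_W) into its own profit: π_W = q_W(464 - q_W - (397 - q_W)/2) - 5q_W = (531/2 - (1/2)q_W)q_W - 5q_W.
Maximising: ∂π_W/∂q_W = 521/2 - q_W = 0, giving q_W = 521/2.
Then q_H = (397 - 521/2)/2 = 273/4.
Total output Q = 1315/4, so price P = 464 - 1315/4 = 541/4.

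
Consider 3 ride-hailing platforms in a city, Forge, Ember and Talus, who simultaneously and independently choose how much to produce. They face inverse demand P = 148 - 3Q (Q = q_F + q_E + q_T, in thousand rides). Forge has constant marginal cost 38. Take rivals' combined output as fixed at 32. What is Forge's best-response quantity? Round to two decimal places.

2.33

With rivals' combined output fixed at 32, Forge's profit is π_F = (148 - 3·32 - 3q_F)q_F - (38q_F) = (52 - 3q_F)q_F - (38q_F).
∂π_F/∂q_F = 14 - 6q_F = 0, so q_F = 7/3.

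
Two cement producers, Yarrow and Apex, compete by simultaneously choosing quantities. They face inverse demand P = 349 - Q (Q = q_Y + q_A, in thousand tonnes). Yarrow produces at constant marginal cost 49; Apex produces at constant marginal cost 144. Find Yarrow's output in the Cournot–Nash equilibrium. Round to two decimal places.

Yarrow's profit: π_Y = (349 - Q)q_Y - (49q_Y). Setting ∂π_Y/∂q_Y = 0: 300 - 2q_Y - (q_A) = 0.
Apex's first-order condition: 205 - 2q_A - (q_Y) = 0.
Rearranging gives the reaction functions q_Y = (300 - q_A)/2 and q_A = (205 - q_Y)/2.
Solving the pair: q_Y = 395/3, q_A = 110/3.

131.67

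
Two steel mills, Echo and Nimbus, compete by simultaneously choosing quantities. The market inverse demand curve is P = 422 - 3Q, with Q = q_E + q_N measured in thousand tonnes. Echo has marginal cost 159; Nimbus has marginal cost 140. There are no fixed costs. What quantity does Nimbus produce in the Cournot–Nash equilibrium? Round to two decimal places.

Echo's profit: π_E = (422 - 3Q)q_E - (159q_E). Setting ∂π_E/∂q_E = 0: 263 - 6q_E - 3(q_N) = 0.
Nimbus's first-order condition: 282 - 6q_N - 3(q_E) = 0.
So q_E = (263 - 3q_N)/6 and q_N = (282 - 3q_E)/6.
Solving the pair: q_E = 244/9, q_N = 301/9.

33.44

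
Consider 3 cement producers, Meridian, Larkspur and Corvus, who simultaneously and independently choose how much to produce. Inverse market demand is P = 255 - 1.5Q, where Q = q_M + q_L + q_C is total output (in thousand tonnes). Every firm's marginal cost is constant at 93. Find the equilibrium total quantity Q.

81

A representative firm's profit is π_i = q_i(255 - 1.5Q) - 93q_i.
Setting ∂π_i/∂q_i = 0 with rivals' quantities fixed: 162 - 3q_i - (3/2)·Σ_{j≠i} q_j = 0.
With identical firms every q_j equals q_i, so Σ_{j≠i} q_j = 2q_i and 162 = 6q_i, giving q_i = 27.
Total output Q = 27 + 27 + 27 = 81.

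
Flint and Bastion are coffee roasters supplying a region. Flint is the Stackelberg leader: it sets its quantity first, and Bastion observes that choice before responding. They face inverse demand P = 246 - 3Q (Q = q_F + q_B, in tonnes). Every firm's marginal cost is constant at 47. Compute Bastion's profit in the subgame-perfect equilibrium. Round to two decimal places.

Solve by backward induction. Given q_F, the follower Bastion maximises π_B = (246 - 3q_F - 3q_B)q_B - 47q_B.
Follower FOC: 199 - 3q_F - 6q_B = 0, so q_B(q_F) = (199 - 3q_F)/6.
Flint substitutes q_B(q_F) into its own profit: π_F = q_F(246 - 3q_F - (199 - 3q_F)/2) - 47q_F = (293/2 - (3/2)q_F)q_F - 47q_F.
Leader FOC: 199/2 - 3q_F = 0, so q_F = 199/6.
Then q_B = (199 - 3·(199/6))/6 = 199/12.
Price P = 246 - 3·(199/4) = 387/4.
Bastion's profit: (387/4 - 47)·(199/12) = 825.0208.

825.02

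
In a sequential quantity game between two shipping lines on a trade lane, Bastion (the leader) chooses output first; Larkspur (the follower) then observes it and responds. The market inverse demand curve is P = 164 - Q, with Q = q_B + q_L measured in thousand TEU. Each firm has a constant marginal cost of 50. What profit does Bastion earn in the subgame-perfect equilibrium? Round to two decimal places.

Solve by backward induction. Given q_B, the follower Larkspur maximises π_L = (164 - q_B - q_L)q_L - 50q_L.
∂π_L/∂q_L = 114 - q_B - 2q_L = 0 gives the reaction function q_L = (114 - q_B)/2.
The leader anticipates this reaction. Substituting into P = 164 - Q gives P = 107 - (1/2)q_B, so π_B = (107 - (1/2)q_B)q_B - 50q_B.
Maximising: ∂π_B/∂q_B = 57 - q_B = 0, giving q_B = 57.
Then q_L = (114 - 57)/2 = 57/2.
Price P = 164 - 171/2 = 157/2.
Bastion's profit: (157/2 - 50)·57 = 1624.5000.

1624.50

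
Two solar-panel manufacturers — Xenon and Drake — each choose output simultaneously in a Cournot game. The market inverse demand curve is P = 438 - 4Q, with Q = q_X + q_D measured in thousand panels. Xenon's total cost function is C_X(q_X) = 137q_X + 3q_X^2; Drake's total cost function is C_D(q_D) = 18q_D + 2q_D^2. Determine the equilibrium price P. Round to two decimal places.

Xenon's profit: π_X = (438 - 4Q)q_X - (137q_X + 3q_X²). Setting ∂π_X/∂q_X = 0: 301 - 14q_X - 4(q_D) = 0.
Drake's first-order condition: 420 - 12q_D - 4(q_X) = 0.
Rearranging gives the reaction functions q_X = (301 - 4q_D)/14 and q_D = (420 - 4q_X)/12.
Substituting one into the other gives q_X = 483/38 and q_D = 1169/38.
Total output Q = 826/19, so price P = 438 - 4·(826/19) = 264.1053.

264.11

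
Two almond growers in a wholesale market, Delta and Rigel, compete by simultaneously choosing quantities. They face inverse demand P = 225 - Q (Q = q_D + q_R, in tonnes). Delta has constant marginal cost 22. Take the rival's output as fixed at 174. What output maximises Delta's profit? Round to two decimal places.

14.50

With the rival's output fixed at 174, Delta's profit is π_D = (225 - 174 - q_D)q_D - (22q_D) = (51 - q_D)q_D - (22q_D).
∂π_D/∂q_D = 29 - 2q_D = 0, so q_D = 29/2.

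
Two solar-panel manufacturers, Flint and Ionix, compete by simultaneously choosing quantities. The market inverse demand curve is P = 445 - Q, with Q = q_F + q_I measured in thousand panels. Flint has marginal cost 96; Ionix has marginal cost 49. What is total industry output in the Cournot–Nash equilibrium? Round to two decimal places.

Flint's profit: π_F = (445 - Q)q_F - (96q_F). Setting ∂π_F/∂q_F = 0: 349 - 2q_F - (q_I) = 0.
Ionix's first-order condition: 396 - 2q_I - (q_F) = 0.
Rearranging gives the reaction functions q_F = (349 - q_I)/2 and q_I = (396 - q_F)/2.
Substituting one into the other gives q_F = 302/3 and q_I = 443/3.
Total output Q = 302/3 + 443/3 = 745/3.

248.33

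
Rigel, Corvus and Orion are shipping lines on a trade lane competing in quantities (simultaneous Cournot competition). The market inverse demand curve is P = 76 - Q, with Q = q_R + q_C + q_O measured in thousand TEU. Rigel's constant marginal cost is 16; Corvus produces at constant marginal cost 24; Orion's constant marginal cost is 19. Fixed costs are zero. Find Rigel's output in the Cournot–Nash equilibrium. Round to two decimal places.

17.75

Rigel's profit: π_R = (76 - Q)q_R - (16q_R). Setting ∂π_R/∂q_R = 0: 60 - 2q_R - (q_C + q_O) = 0.
Corvus's profit: π_C = (76 - Q)q_C - (24q_C). Setting ∂π_C/∂q_C = 0: 52 - 2q_C - (q_R + q_O) = 0.
Orion's profit: π_O = (76 - Q)q_O - (19q_O). Setting ∂π_O/∂q_O = 0: 57 - 2q_O - (q_R + q_C) = 0.
Adding the 3 conditions: 169 − 2Q − 2Q = 0, i.e. Q = 169/4.
Back-substituting: q_R = (60 − 169/4) = 71/4, q_C = (52 − 169/4) = 39/4, q_O = (57 − 169/4) = 59/4.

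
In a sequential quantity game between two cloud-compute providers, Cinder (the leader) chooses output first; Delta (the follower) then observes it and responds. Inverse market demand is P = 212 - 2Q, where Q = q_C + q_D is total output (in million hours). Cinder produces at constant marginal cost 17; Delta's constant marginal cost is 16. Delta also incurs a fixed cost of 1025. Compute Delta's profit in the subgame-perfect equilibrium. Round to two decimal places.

The follower Delta best-responds to any q_C: π_D = (212 - 2Q)q_D - 16q_D.
Setting the follower's marginal profit to zero, 196 - 2q_C - 4q_D = 0, i.e. q_D = (196 - 2q_C)/4.
The leader anticipates this reaction. Substituting into P = 212 - 2Q gives P = 114 - q_C, so π_C = (114 - q_C)q_C - 17q_C.
Leader FOC: 97 - 2q_C = 0, so q_C = 97/2.
Then q_D = (196 - 2·(97/2))/4 = 99/4.
Price P = 212 - 2·(293/4) = 131/2.
Delta's profit: (131/2 - 16)·(99/4) - 1025 = 1601/8.

200.13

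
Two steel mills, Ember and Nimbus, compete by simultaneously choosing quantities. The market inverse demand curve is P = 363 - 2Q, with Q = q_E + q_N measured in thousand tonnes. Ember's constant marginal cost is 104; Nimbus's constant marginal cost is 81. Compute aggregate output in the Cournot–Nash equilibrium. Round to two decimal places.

Ember's profit: π_E = (363 - 2Q)q_E - (104q_E). Setting ∂π_E/∂q_E = 0: 259 - 4q_E - 2(q_N) = 0.
Nimbus's first-order condition: 282 - 4q_N - 2(q_E) = 0.
Rearranging gives the reaction functions q_E = (259 - 2q_N)/4 and q_N = (282 - 2q_E)/4.
Solving the pair: q_E = 118/3, q_N = 305/6.
Total output Q = 118/3 + 305/6 = 541/6.

90.17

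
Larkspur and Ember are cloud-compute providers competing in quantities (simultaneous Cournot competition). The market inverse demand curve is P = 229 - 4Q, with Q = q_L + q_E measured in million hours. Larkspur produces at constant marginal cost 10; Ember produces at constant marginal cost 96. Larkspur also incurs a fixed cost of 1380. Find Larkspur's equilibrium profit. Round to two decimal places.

Larkspur's profit: π_L = (229 - 4Q)q_L - (10q_L). Setting ∂π_L/∂q_L = 0: 219 - 8q_L - 4(q_E) = 0.
Ember's first-order condition: 133 - 8q_E - 4(q_L) = 0.
So q_L = (219 - 4q_E)/8 and q_E = (133 - 4q_L)/8.
Substituting one into the other gives q_L = 305/12 and q_E = 47/12.
Price P = 229 - 4·(88/3) = 335/3.
Larkspur's profit: (335/3 - 10)·(305/12) - 1380 = 1204.0278.

1204.03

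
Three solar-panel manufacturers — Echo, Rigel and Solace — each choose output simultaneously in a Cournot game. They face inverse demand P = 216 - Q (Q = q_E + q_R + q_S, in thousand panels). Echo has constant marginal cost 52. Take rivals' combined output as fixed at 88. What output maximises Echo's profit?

38

With rivals' combined output fixed at 88, Echo's profit is π_E = (216 - 88 - q_E)q_E - (52q_E) = (128 - q_E)q_E - (52q_E).
∂π_E/∂q_E = 76 - 2q_E = 0, so q_E = 38.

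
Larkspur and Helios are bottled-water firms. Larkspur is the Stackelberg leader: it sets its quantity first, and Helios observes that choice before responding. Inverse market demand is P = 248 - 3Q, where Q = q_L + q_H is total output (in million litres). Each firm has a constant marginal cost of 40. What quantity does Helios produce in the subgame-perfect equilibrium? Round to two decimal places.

17.33

The follower Helios best-responds to any q_L: π_H = (248 - 3Q)q_H - 40q_H.
Setting the follower's marginal profit to zero, 208 - 3q_L - 6q_H = 0, i.e. q_H = (208 - 3q_L)/6.
The leader anticipates this reaction. Substituting into P = 248 - 3Q gives P = 144 - (3/2)q_L, so π_L = (144 - (3/2)q_L)q_L - 40q_L.
Leader FOC: 104 - 3q_L = 0, so q_L = 104/3.
Then q_H = (208 - 3·(104/3))/6 = 52/3.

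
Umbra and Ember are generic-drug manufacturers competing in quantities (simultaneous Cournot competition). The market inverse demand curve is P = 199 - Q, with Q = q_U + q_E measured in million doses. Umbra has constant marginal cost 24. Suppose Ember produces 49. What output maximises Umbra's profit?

With the rival's output fixed at 49, Umbra's profit is π_U = (199 - 49 - q_U)q_U - (24q_U) = (150 - q_U)q_U - (24q_U).
∂π_U/∂q_U = 126 - 2q_U = 0, so q_U = 63.

63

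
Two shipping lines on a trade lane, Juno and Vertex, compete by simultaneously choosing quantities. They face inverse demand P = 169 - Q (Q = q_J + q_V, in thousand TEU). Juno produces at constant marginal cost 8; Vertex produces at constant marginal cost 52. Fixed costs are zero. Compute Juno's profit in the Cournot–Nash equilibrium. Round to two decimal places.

4669.44

Juno's profit: π_J = (169 - Q)q_J - (8q_J). Setting ∂π_J/∂q_J = 0: 161 - 2q_J - (q_V) = 0.
Vertex's profit: π_V = (169 - Q)q_V - (52q_V). Setting ∂π_V/∂q_V = 0: 117 - 2q_V - (q_J) = 0.
So q_J = (161 - q_V)/2 and q_V = (117 - q_J)/2.
Solving the pair: q_J = 205/3, q_V = 73/3.
Price P = 169 - 278/3 = 229/3.
Juno's profit: (229/3 - 8)·(205/3) = 4669.4444.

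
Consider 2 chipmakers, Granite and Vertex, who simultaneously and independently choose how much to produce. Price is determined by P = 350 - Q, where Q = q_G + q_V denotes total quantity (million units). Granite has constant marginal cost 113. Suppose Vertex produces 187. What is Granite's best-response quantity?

25

With the rival's output fixed at 187, Granite's profit is π_G = (350 - 187 - q_G)q_G - (113q_G) = (163 - q_G)q_G - (113q_G).
∂π_G/∂q_G = 50 - 2q_G = 0, so q_G = 25.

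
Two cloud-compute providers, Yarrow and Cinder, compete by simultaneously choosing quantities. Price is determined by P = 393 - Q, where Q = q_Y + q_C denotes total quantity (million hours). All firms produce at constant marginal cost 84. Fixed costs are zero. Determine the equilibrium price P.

Each firm earns π_i = (393 - Q)q_i - 84q_i.
Setting ∂π_i/∂q_i = 0 with rivals' quantities fixed: 309 - 2q_i - q_j = 0.
By symmetry each firm produces the same amount; substituting q_j = q_i yields q_i = 309/3 = 103.
Total output Q = 206, so price P = 393 - 206 = 187.

187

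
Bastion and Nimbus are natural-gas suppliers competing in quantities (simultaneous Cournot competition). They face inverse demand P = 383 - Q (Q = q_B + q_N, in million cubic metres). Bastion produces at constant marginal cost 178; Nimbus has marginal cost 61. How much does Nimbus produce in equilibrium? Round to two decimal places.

146.33

Bastion's profit: π_B = (383 - Q)q_B - (178q_B). Setting ∂π_B/∂q_B = 0: 205 - 2q_B - (q_N) = 0.
Nimbus's first-order condition: 322 - 2q_N - (q_B) = 0.
Best responses: q_B = (205 - q_N)/2, q_N = (322 - q_B)/2.
Solving the pair: q_B = 88/3, q_N = 439/3.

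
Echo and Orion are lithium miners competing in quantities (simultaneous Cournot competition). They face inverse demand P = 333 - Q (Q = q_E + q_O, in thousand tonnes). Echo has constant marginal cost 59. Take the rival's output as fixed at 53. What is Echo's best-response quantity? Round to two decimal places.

110.50

With the rival's output fixed at 53, Echo's profit is π_E = (333 - 53 - q_E)q_E - (59q_E) = (280 - q_E)q_E - (59q_E).
∂π_E/∂q_E = 221 - 2q_E = 0, so q_E = 221/2.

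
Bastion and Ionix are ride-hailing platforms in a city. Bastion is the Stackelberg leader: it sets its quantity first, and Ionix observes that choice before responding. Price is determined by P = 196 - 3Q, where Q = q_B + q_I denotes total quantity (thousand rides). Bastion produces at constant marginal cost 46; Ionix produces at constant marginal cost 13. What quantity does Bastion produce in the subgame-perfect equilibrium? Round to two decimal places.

19.50

Solve by backward induction. Given q_B, the follower Ionix maximises π_I = (196 - 3q_B - 3q_I)q_I - 13q_I.
∂π_I/∂q_I = 183 - 3q_B - 6q_I = 0 gives the reaction function q_I = (183 - 3q_B)/6.
Bastion substitutes q_I(q_B) into its own profit: π_B = q_B(196 - 3q_B - (183 - 3q_B)/2) - 46q_B = (209/2 - (3/2)q_B)q_B - 46q_B.
The leader's first-order condition 117/2 - 3q_B = 0 yields q_B = 39/2.
Then q_I = (183 - 3·(39/2))/6 = 83/4.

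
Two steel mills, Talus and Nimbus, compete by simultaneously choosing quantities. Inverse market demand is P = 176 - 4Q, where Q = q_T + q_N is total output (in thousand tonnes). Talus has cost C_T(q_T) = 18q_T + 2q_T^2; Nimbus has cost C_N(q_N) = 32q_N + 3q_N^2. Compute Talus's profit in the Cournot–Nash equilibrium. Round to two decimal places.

Talus's profit: π_T = (176 - 4Q)q_T - (18q_T + 2q_T²). Setting ∂π_T/∂q_T = 0: 158 - 12q_T - 4(q_N) = 0.
Nimbus's profit: π_N = (176 - 4Q)q_N - (32q_N + 3q_N²). Setting ∂π_N/∂q_N = 0: 144 - 14q_N - 4(q_T) = 0.
Best responses: q_T = (158 - 4q_N)/12, q_N = (144 - 4q_T)/14.
Substituting one into the other gives q_T = 409/38 and q_N = 137/19.
Price P = 176 - 4·(683/38) = 1978/19.
Talus's profit: (1978/19)·(409/38) - 18·(409/38) - 2(409/38)² = 695.0734.

695.07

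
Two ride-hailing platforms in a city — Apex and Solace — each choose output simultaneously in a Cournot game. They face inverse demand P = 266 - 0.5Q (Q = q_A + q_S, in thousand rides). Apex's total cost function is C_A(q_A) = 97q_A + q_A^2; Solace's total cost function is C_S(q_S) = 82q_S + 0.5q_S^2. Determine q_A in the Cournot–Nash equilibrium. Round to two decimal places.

Apex's profit: π_A = (266 - 0.5Q)q_A - (97q_A + q_A²). Setting ∂π_A/∂q_A = 0: 169 - 3q_A - (1/2)(q_S) = 0.
Solace's first-order condition: 184 - 2q_S - (1/2)(q_A) = 0.
Best responses: q_A = (169 - (1/2)q_S)/3, q_S = (184 - (1/2)q_A)/2.
Solving the pair: q_A = 984/23, q_S = 1870/23.

42.78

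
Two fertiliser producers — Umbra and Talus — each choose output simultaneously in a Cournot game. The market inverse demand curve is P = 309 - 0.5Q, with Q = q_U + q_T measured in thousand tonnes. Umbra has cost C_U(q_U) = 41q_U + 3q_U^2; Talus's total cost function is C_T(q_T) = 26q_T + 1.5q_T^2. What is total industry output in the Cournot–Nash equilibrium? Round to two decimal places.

Umbra's profit: π_U = (309 - 0.5Q)q_U - (41q_U + 3q_U²). Setting ∂π_U/∂q_U = 0: 268 - 7q_U - (1/2)(q_T) = 0.
Talus's profit: π_T = (309 - 0.5Q)q_T - (26q_T + (3/2)q_T²). Setting ∂π_T/∂q_T = 0: 283 - 4q_T - (1/2)(q_U) = 0.
Best responses: q_U = (268 - (1/2)q_T)/7, q_T = (283 - (1/2)q_U)/4.
Substituting one into the other gives q_U = 33.5315 and q_T = 66.5586.
Total output Q = 33.5315 + 66.5586 = 100.0901.

100.09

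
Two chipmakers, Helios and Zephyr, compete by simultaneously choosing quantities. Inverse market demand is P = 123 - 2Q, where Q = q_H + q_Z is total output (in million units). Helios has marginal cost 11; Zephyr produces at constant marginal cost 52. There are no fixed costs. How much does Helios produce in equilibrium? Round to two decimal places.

Helios's profit: π_H = (123 - 2Q)q_H - (11q_H). Setting ∂π_H/∂q_H = 0: 112 - 4q_H - 2(q_Z) = 0.
Zephyr's first-order condition: 71 - 4q_Z - 2(q_H) = 0.
Best responses: q_H = (112 - 2q_Z)/4, q_Z = (71 - 2q_H)/4.
Solving the pair: q_H = 51/2, q_Z = 5.

25.50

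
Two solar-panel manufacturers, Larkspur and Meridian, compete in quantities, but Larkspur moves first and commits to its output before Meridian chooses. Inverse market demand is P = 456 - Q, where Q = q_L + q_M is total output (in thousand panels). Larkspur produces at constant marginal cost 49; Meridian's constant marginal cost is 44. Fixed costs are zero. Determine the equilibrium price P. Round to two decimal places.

149.50

The follower Meridian best-responds to any q_L: π_M = (456 - Q)q_M - 44q_M.
∂π_M/∂q_M = 412 - q_L - 2q_M = 0 gives the reaction function q_M = (412 - q_L)/2.
Larkspur substitutes q_M(q_L) into its own profit: π_L = q_L(456 - q_L - (412 - q_L)/2) - 49q_L = (250 - (1/2)q_L)q_L - 49q_L.
The leader's first-order condition 201 - q_L = 0 yields q_L = 201.
Then q_M = (412 - 201)/2 = 211/2.
Total output Q = 613/2, so price P = 456 - 613/2 = 299/2.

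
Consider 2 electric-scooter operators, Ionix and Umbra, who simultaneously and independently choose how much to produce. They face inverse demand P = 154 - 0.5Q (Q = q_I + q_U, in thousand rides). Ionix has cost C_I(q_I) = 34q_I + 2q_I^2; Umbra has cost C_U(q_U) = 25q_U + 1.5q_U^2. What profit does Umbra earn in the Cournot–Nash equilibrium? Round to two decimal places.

1754.72

Ionix's profit: π_I = (154 - 0.5Q)q_I - (34q_I + 2q_I²). Setting ∂π_I/∂q_I = 0: 120 - 5q_I - (1/2)(q_U) = 0.
Umbra's profit: π_U = (154 - 0.5Q)q_U - (25q_U + (3/2)q_U²). Setting ∂π_U/∂q_U = 0: 129 - 4q_U - (1/2)(q_I) = 0.
Best responses: q_I = (120 - (1/2)q_U)/5, q_U = (129 - (1/2)q_I)/4.
Solving the pair: q_I = 1662/79, q_U = 29.6203.
Price P = 154 - (1/2)·50.6582 = 128.6709.
Umbra's profit: 128.6709·29.6203 - 25·29.6203 - (3/2)·29.6203² = 1754.7188.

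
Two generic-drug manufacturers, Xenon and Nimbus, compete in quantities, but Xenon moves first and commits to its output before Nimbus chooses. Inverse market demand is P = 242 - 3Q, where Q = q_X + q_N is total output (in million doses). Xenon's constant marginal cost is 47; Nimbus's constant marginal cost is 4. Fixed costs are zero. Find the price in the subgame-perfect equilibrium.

The follower Nimbus best-responds to any q_X: π_N = (242 - 3Q)q_N - 4q_N.
∂π_N/∂q_N = 238 - 3q_X - 6q_N = 0 gives the reaction function q_N = (238 - 3q_X)/6.
The leader anticipates this reaction. Substituting into P = 242 - 3Q gives P = 123 - (3/2)q_X, so π_X = (123 - (3/2)q_X)q_X - 47q_X.
Maximising: ∂π_X/∂q_X = 76 - 3q_X = 0, giving q_X = 76/3.
Then q_N = (238 - 3·(76/3))/6 = 27.
Total output Q = 157/3, so price P = 242 - 3·(157/3) = 85.

85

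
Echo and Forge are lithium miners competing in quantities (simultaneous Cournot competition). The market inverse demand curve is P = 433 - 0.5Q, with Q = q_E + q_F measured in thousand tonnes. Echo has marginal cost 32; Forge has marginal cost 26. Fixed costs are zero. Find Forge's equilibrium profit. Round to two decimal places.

37904.22

Echo's profit: π_E = (433 - 0.5Q)q_E - (32q_E). Setting ∂π_E/∂q_E = 0: 401 - q_E - (1/2)(q_F) = 0.
Forge's first-order condition: 407 - q_F - (1/2)(q_E) = 0.
Rearranging gives the reaction functions q_E = (401 - (1/2)q_F) and q_F = (407 - (1/2)q_E).
Solving the pair: q_E = 790/3, q_F = 826/3.
Price P = 433 - (1/2)·(1616/3) = 491/3.
Forge's profit: (491/3 - 26)·(826/3) = 37904.2222.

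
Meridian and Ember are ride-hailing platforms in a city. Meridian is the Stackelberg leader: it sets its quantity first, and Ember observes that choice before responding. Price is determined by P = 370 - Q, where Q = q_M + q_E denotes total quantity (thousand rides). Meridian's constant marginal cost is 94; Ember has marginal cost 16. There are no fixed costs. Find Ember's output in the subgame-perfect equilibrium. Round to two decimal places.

127.50

The follower Ember best-responds to any q_M: π_E = (370 - Q)q_E - 16q_E.
∂π_E/∂q_E = 354 - q_M - 2q_E = 0 gives the reaction function q_E = (354 - q_M)/2.
The leader anticipates this reaction. Substituting into P = 370 - Q gives P = 193 - (1/2)q_M, so π_M = (193 - (1/2)q_M)q_M - 94q_M.
The leader's first-order condition 99 - q_M = 0 yields q_M = 99.
Then q_E = (354 - 99)/2 = 255/2.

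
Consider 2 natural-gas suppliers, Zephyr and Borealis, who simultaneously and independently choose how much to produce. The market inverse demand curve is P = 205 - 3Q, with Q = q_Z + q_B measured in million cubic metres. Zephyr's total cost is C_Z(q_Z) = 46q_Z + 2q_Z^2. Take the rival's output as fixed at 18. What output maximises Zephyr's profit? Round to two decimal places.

With the rival's output fixed at 18, Zephyr's profit is π_Z = (205 - 3·18 - 3q_Z)q_Z - (46q_Z + 2q_Z²) = (151 - 3q_Z)q_Z - (46q_Z + 2q_Z²).
∂π_Z/∂q_Z = 105 - 10q_Z = 0, so q_Z = 21/2.

10.50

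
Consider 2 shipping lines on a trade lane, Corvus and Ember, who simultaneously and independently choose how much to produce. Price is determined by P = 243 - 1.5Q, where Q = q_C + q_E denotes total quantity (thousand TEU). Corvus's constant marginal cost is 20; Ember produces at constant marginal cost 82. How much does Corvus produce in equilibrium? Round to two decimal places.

63.33

Corvus's profit: π_C = (243 - 1.5Q)q_C - (20q_C). Setting ∂π_C/∂q_C = 0: 223 - 3q_C - (3/2)(q_E) = 0.
Ember's profit: π_E = (243 - 1.5Q)q_E - (82q_E). Setting ∂π_E/∂q_E = 0: 161 - 3q_E - (3/2)(q_C) = 0.
So q_C = (223 - (3/2)q_E)/3 and q_E = (161 - (3/2)q_C)/3.
Solving the pair: q_C = 190/3, q_E = 22.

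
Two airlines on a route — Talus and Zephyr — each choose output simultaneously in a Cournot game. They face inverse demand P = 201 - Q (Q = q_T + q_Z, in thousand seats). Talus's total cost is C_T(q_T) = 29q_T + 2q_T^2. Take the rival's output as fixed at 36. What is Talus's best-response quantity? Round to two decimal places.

22.67

With the rival's output fixed at 36, Talus's profit is π_T = (201 - 36 - q_T)q_T - (29q_T + 2q_T²) = (165 - q_T)q_T - (29q_T + 2q_T²).
∂π_T/∂q_T = 136 - 6q_T = 0, so q_T = 68/3.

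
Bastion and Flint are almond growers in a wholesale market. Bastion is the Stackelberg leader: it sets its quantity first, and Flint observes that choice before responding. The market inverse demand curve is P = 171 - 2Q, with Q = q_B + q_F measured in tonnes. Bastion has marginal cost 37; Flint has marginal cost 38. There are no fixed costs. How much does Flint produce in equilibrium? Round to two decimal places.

Solve by backward induction. Given q_B, the follower Flint maximises π_F = (171 - 2q_B - 2q_F)q_F - 38q_F.
Follower FOC: 133 - 2q_B - 4q_F = 0, so q_F(q_B) = (133 - 2q_B)/4.
The leader anticipates this reaction. Substituting into P = 171 - 2Q gives P = 209/2 - q_B, so π_B = (209/2 - q_B)q_B - 37q_B.
Maximising: ∂π_B/∂q_B = 135/2 - 2q_B = 0, giving q_B = 135/4.
Then q_F = (133 - 2·(135/4))/4 = 131/8.

16.38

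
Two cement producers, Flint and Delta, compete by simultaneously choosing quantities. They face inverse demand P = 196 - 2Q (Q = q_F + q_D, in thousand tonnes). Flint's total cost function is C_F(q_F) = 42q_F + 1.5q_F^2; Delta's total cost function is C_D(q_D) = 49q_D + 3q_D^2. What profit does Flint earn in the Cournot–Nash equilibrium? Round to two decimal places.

1247.43

Flint's profit: π_F = (196 - 2Q)q_F - (42q_F + (3/2)q_F²). Setting ∂π_F/∂q_F = 0: 154 - 7q_F - 2(q_D) = 0.
Delta's profit: π_D = (196 - 2Q)q_D - (49q_D + 3q_D²). Setting ∂π_D/∂q_D = 0: 147 - 10q_D - 2(q_F) = 0.
Best responses: q_F = (154 - 2q_D)/7, q_D = (147 - 2q_F)/10.
Solving the pair: q_F = 623/33, q_D = 721/66.
Price P = 196 - 2·(1967/66) = 136.3939.
Flint's profit: 136.3939·(623/33) - 42·(623/33) - (3/2)(623/33)² = 1247.4302.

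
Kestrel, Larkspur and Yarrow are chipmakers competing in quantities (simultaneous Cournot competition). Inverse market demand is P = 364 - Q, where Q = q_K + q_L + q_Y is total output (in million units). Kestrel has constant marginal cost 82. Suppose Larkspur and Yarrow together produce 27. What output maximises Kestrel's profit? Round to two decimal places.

127.50

With rivals' combined output fixed at 27, Kestrel's profit is π_K = (364 - 27 - q_K)q_K - (82q_K) = (337 - q_K)q_K - (82q_K).
∂π_K/∂q_K = 255 - 2q_K = 0, so q_K = 255/2.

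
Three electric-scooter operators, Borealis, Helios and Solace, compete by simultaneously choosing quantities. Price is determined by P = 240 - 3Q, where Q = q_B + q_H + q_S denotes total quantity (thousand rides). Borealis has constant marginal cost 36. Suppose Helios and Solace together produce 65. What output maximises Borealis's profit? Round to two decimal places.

1.50

With rivals' combined output fixed at 65, Borealis's profit is π_B = (240 - 3·65 - 3q_B)q_B - (36q_B) = (45 - 3q_B)q_B - (36q_B).
∂π_B/∂q_B = 9 - 6q_B = 0, so q_B = 3/2.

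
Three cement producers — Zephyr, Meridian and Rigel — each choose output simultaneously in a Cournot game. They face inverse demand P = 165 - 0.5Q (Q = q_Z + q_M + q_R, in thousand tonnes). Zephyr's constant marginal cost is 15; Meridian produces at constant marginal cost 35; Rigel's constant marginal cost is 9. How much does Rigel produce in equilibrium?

Zephyr's profit: π_Z = (165 - 0.5Q)q_Z - (15q_Z). Setting ∂π_Z/∂q_Z = 0: 150 - q_Z - (1/2)(q_M + q_R) = 0.
Meridian's profit: π_M = (165 - 0.5Q)q_M - (35q_M). Setting ∂π_M/∂q_M = 0: 130 - q_M - (1/2)(q_Z + q_R) = 0.
Rigel's first-order condition: 156 - q_R - (1/2)(q_Z + q_M) = 0.
Summing all 3 equations gives 436 − 2Q = 0, hence Q = 218.
Back-substituting: q_Z = (150 − 109)/(1/2) = 82, q_M = (130 − 109)/(1/2) = 42, q_R = (156 − 109)/(1/2) = 94.

94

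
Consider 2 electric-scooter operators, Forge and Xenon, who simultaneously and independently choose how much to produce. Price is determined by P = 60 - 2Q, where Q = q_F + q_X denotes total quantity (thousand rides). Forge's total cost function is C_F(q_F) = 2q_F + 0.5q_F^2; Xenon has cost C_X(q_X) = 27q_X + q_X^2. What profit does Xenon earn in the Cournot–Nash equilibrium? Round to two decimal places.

10.66

Forge's profit: π_F = (60 - 2Q)q_F - (2q_F + (1/2)q_F²). Setting ∂π_F/∂q_F = 0: 58 - 5q_F - 2(q_X) = 0.
Xenon's profit: π_X = (60 - 2Q)q_X - (27q_X + q_X²). Setting ∂π_X/∂q_X = 0: 33 - 6q_X - 2(q_F) = 0.
So q_F = (58 - 2q_X)/5 and q_X = (33 - 2q_F)/6.
Solving the pair: q_F = 141/13, q_X = 49/26.
Price P = 60 - 2·(331/26) = 449/13.
Xenon's profit: (449/13)·(49/26) - 27·(49/26) - (49/26)² = 10.6553.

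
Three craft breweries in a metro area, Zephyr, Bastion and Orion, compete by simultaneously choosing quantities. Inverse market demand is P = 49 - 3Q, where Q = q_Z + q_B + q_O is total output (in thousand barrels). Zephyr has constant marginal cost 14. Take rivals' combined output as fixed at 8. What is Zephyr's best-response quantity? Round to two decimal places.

1.83

With rivals' combined output fixed at 8, Zephyr's profit is π_Z = (49 - 3·8 - 3q_Z)q_Z - (14q_Z) = (25 - 3q_Z)q_Z - (14q_Z).
∂π_Z/∂q_Z = 11 - 6q_Z = 0, so q_Z = 11/6.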